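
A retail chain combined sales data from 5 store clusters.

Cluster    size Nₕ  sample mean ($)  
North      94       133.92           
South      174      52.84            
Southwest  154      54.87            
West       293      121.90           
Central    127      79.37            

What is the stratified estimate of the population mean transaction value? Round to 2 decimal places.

90.30

N = 94 + 174 + 154 + 293 + 127 = 842.
Overall mean = Σ (Nₕ/N)·x̄ₕ — weight by population share, not a simple average.
Σ Nₕx̄ₕ = 94·133.92 + 174·52.84 + 154·54.87 + 293·121.90 + 127·79.37 = 12588.48 + 9194.16 + 8449.98 + 35716.7 + 10079.99 = 76029.31.
Divide by N: 76029.31 / 842 = 90.2961... → 90.30.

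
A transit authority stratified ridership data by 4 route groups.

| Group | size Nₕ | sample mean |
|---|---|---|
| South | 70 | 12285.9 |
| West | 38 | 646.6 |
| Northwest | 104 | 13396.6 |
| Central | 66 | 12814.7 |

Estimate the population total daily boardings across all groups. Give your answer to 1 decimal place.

3123600.4

Estimate total by summing Nₕ·x̄ₕ over strata.
70·12285.9 + 38·646.6 + 104·13396.6 + 66·12814.7 = 860013 + 24570.8 + 1393246.4 + 845770.2 = 3123600.4.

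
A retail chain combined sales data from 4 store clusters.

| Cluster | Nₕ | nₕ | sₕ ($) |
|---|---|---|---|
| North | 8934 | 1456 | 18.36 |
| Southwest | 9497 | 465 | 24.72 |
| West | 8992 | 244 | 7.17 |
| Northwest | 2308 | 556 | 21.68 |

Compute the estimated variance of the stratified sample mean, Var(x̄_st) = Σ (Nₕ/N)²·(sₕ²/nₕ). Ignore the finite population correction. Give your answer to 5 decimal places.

N = 29731. Term for each stratum: Wₕ²sₕ²/nₕ.
Var(x̄_st) = 0.02090532 + 0.13409044 + 0.01927268 + 0.00509444 = 0.17936288 → 0.17936.

0.17936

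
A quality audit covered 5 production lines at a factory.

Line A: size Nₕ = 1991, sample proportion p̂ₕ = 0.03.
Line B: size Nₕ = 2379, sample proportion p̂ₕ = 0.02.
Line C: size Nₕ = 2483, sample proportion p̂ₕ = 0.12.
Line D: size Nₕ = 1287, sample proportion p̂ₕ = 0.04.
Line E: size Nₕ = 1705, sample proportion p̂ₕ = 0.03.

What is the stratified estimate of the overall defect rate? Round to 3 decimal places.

Wₕ = Nₕ/N with N = 9845: 0.2022, 0.2416, 0.2522, 0.1307, 0.1732.
p̂_st = 0.2022·0.03 + 0.2416·0.02 + 0.2522·0.12 + 0.1307·0.04 + 0.1732·0.03 ≈ 0.05159... → 0.052.

0.052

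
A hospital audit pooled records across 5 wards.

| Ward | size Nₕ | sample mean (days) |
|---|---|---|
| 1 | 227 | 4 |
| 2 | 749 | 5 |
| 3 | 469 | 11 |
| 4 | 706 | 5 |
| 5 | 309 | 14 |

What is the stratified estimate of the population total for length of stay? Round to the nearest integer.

1: 227·4 = 908
2: 749·5 = 3745
3: 469·11 = 5159
4: 706·5 = 3530
5: 309·14 = 4326
τ̂ = Σ Nₕx̄ₕ = 17668.

17668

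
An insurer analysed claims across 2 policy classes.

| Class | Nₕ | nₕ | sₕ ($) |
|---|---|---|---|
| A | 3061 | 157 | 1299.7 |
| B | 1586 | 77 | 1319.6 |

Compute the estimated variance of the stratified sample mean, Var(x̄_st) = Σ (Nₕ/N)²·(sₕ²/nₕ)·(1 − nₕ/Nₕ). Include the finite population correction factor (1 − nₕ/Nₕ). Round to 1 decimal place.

N = 4647. Term for each stratum: Wₕ²sₕ²/nₕ·(1−nₕ/Nₕ).
Var(x̄_st) = 4428.9541 + 2506.3457 = 6935.2998 → 6935.3.

6935.3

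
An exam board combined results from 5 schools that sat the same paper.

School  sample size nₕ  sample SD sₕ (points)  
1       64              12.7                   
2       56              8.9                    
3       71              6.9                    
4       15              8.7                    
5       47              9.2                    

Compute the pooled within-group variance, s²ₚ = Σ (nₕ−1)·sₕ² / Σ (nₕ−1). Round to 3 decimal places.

Degrees of freedom: 63 + 55 + 70 + 14 + 46 = 248.
Σ(nₕ−1)sₕ² = 63·161.29 + 55·79.21 + 70·47.61 + 14·75.69 + 46·84.64 = 22803.62.
s²ₚ = 22803.62 / 248 = 91.95008... → 91.950.

91.950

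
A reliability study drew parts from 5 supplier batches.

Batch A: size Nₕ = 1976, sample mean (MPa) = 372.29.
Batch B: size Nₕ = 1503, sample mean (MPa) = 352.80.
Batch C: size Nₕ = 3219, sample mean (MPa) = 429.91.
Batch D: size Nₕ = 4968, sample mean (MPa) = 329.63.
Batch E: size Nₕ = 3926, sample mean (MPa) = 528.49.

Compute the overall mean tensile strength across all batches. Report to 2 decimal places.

x̄_st = (Σ Nₕx̄ₕ) / (Σ Nₕ) = (1976·372.29 + 1503·352.80 + 3219·429.91 + 4968·329.63 + 3926·528.49) / 15592
= 6362237.31 / 15592 = 408.0450... → 408.04.

408.04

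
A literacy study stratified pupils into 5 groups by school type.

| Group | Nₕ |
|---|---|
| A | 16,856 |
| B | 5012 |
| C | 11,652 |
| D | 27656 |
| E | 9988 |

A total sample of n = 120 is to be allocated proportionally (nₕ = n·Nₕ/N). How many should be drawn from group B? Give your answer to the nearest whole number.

Share of group B = 5012/71164 = 0.07043.
Allocate 120 × 0.07043 = 8.451... → 8.

8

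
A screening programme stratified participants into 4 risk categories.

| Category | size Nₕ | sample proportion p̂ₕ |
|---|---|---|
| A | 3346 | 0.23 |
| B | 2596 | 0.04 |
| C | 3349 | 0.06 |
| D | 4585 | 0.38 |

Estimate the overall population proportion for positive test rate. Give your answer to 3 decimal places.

Wₕ = Nₕ/N with N = 13876: 0.2411, 0.1871, 0.2414, 0.3304.
p̂_st = 0.2411·0.23 + 0.1871·0.04 + 0.2414·0.06 + 0.3304·0.38 ≈ 0.20299... → 0.203.

0.203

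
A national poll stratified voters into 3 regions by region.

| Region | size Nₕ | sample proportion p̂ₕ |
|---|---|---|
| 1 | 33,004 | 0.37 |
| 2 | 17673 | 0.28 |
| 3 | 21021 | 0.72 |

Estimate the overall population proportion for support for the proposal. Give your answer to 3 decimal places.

Wₕ = Nₕ/N with N = 71698: 0.4603, 0.2465, 0.2932.
p̂_st = 0.4603·0.37 + 0.2465·0.28 + 0.2932·0.72 ≈ 0.45043... → 0.450.

0.450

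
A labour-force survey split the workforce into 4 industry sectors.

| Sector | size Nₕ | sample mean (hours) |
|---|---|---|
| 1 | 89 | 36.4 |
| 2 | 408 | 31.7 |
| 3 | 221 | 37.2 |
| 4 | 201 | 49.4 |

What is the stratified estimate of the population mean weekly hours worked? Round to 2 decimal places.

37.35

x̄_st = (Σ Nₕx̄ₕ) / (Σ Nₕ) = (89·36.4 + 408·31.7 + 221·37.2 + 201·49.4) / 919
= 34323.8 / 919 = 37.3491... → 37.35.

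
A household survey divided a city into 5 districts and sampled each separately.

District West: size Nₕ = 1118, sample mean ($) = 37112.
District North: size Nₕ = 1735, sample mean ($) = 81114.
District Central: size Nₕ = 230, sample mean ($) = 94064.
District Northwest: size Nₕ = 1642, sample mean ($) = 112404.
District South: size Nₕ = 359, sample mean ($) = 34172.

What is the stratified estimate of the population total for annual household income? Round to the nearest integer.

Estimate total by summing Nₕ·x̄ₕ over strata.
1118·37112 + 1735·81114 + 230·94064 + 1642·112404 + 359·34172 = 41491216 + 140732790 + 21634720 + 184567368 + 12267748 = 400693842.

400693842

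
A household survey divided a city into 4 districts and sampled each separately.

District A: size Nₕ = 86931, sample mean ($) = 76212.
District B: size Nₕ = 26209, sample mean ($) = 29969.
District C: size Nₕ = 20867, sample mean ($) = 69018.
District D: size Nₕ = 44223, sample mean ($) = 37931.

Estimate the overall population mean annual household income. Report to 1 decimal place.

N = 86931 + 26209 + 20867 + 44223 = 178230.
Overall mean = Σ (Nₕ/N)·x̄ₕ — weight by population share, not a simple average.
Σ Nₕx̄ₕ = 86931·76212 + 26209·29969 + 20867·69018 + 44223·37931 = 6625185372 + 785457521 + 1440198606 + 1677422613 = 10528264112.
Divide by N: 10528264112 / 178230 = 59071.223... → 59071.2.

59071.2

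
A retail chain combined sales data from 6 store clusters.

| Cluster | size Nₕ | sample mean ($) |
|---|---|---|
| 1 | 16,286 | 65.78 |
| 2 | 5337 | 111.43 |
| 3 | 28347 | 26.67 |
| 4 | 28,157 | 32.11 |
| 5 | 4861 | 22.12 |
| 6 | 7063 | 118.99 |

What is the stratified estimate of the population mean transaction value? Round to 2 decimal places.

47.46

N = 90051; weights Wₕ = Nₕ/N = (0.1809, 0.0593, 0.3148, 0.3127, 0.0540, 0.0784).
x̄_st = Σ Wₕ·x̄ₕ = 0.1809·65.78 + 0.0593·111.43 + 0.3148·26.67 + 0.3127·32.11 + 0.0540·22.12 + 0.0784·118.99 ≈ 47.4629...
→ 47.46.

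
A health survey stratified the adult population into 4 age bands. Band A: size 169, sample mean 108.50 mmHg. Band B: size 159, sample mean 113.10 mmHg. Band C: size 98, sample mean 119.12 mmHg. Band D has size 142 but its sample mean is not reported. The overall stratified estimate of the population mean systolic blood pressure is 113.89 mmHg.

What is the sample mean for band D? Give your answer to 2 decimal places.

N = 169 + 159 + 98 + 142 = 568.
Overall total = μ·N = 113.89·568 = 64689.52.
Subtract the known strata: 169·108.50 + 159·113.10 + 98·119.12 = 47993.16.
Remaining total for band D: 64689.52 − 47993.16 = 16696.36.
Divide by its size: 16696.36 / 142 = 117.58 → 117.58.

117.58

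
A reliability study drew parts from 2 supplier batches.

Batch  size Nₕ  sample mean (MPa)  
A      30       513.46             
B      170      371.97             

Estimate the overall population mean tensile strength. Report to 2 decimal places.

393.19

N = 30 + 170 = 200.
The stratified mean weights each stratum mean by its population share Nₕ/N.
Σ Nₕx̄ₕ = 30·513.46 + 170·371.97 = 15403.8 + 63234.9 = 78638.7.
Divide by N: 78638.7 / 200 = 393.1935 → 393.19.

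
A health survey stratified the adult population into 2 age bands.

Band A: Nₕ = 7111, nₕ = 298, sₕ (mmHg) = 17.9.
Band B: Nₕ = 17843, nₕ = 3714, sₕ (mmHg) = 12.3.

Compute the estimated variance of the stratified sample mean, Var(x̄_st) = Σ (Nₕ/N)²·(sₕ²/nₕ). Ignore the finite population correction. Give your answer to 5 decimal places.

0.10814

N = 24954. Term for each stratum: Wₕ²sₕ²/nₕ.
Var(x̄_st) = 0.08731137 + 0.02082686 = 0.10813823 → 0.10814.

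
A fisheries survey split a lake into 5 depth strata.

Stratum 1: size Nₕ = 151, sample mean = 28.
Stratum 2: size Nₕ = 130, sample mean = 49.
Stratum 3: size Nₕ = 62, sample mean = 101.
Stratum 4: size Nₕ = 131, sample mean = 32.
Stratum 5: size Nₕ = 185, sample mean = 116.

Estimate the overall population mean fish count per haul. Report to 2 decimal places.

N = 659; weights Wₕ = Nₕ/N = (0.2291, 0.1973, 0.0941, 0.1988, 0.2807).
x̄_st = Σ Wₕ·x̄ₕ = 0.2291·28 + 0.1973·49 + 0.0941·101 + 0.1988·32 + 0.2807·116 ≈ 64.5099...
→ 64.51.

64.51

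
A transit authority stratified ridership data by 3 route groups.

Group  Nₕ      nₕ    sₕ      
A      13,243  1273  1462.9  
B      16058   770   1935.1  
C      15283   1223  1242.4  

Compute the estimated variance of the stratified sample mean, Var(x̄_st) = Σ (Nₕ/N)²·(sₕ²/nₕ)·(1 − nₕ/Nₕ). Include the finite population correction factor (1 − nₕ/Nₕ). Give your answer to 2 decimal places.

N = 44584; Wₕ = Nₕ/N.
group A: (13243/44584)²·1462.9²/1273·(1 − 1273/13243) = 134.06745
group B: (16058/44584)²·1935.1²/770·(1 − 770/16058) = 600.62052
group C: (15283/44584)²·1242.4²/1223·(1 − 1223/15283) = 136.43704
Sum = 871.12502 → 871.13.

871.13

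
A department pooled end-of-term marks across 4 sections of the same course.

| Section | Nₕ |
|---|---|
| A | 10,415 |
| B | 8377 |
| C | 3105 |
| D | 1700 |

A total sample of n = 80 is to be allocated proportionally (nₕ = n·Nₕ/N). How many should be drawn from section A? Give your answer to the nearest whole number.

35

Share of section A = 10415/23597 = 0.44137.
Allocate 80 × 0.44137 = 35.310... → 35.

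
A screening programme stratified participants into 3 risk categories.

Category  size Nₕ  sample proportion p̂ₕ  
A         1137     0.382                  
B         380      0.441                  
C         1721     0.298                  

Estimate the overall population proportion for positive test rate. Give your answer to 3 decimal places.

0.344

N = 1137 + 380 + 1721 = 3238.
Overall proportion = Σ (Nₕ/N)·p̂ₕ.
Σ Nₕp̂ₕ = 434.334 + 167.58 + 512.858 = 1114.772.
1114.772 / 3238 = 0.34428... → 0.344.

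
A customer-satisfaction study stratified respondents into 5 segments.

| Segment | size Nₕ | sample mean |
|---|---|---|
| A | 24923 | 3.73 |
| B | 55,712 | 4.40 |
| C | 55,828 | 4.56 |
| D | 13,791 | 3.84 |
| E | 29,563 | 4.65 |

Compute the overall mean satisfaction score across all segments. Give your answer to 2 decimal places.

N = 24923 + 55712 + 55828 + 13791 + 29563 = 179817.
The stratified mean weights each stratum mean by its population share Nₕ/N.
Σ Nₕx̄ₕ = 24923·3.73 + 55712·4.40 + 55828·4.56 + 13791·3.84 + 29563·4.65 = 92962.79 + 245132.8 + 254575.68 + 52957.44 + 137467.95 = 783096.66.
Divide by N: 783096.66 / 179817 = 4.3550... → 4.35.

4.35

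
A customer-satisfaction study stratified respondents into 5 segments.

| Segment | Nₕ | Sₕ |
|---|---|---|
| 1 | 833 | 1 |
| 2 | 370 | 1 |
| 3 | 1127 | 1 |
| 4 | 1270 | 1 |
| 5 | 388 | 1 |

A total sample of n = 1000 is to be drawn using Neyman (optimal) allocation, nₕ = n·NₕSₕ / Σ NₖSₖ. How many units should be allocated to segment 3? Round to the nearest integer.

283

1: NₕSₕ = 833·1 = 833
2: NₕSₕ = 370·1 = 370
3: NₕSₕ = 1127·1 = 1127
4: NₕSₕ = 1270·1 = 1270
5: NₕSₕ = 388·1 = 388
Σ NₕSₕ = 3988.
n_3 = 1000·1127/3988 = 282.598... → 283.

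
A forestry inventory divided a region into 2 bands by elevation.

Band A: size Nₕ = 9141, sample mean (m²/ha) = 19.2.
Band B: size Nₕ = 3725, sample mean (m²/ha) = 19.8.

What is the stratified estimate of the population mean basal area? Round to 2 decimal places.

19.37

N = 12866; weights Wₕ = Nₕ/N = (0.7105, 0.2895).
x̄_st = Σ Wₕ·x̄ₕ = 0.7105·19.2 + 0.2895·19.8 ≈ 19.3737...
→ 19.37.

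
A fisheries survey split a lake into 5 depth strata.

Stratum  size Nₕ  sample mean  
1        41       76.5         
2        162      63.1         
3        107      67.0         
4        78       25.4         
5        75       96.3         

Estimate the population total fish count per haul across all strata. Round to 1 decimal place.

Population total = Σ Nₕ·x̄ₕ (each stratum's size times its mean).
41·76.5 + 162·63.1 + 107·67.0 + 78·25.4 + 75·96.3 = 3136.5 + 10222.2 + 7169 + 1981.2 + 7222.5 = 29731.4.

29731.4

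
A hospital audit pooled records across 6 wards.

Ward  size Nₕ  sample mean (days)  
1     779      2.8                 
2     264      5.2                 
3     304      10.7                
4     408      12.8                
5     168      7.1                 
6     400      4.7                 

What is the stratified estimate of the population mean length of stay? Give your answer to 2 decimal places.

6.50

N = 779 + 264 + 304 + 408 + 168 + 400 = 2323.
Weight each subgroup mean by Nₕ/N and sum.
Σ Nₕx̄ₕ = 779·2.8 + 264·5.2 + 304·10.7 + 408·12.8 + 168·7.1 + 400·4.7 = 2181.2 + 1372.8 + 3252.8 + 5222.4 + 1192.8 + 1880 = 15102.
Divide by N: 15102 / 2323 = 6.5011... → 6.50.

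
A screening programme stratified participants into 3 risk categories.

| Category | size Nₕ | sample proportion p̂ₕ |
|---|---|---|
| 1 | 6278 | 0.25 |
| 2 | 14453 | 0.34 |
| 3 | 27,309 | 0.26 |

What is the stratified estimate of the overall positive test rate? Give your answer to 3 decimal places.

Wₕ = Nₕ/N with N = 48040: 0.1307, 0.3009, 0.5685.
p̂_st = 0.1307·0.25 + 0.3009·0.34 + 0.5685·0.26 ≈ 0.28276... → 0.283.

0.283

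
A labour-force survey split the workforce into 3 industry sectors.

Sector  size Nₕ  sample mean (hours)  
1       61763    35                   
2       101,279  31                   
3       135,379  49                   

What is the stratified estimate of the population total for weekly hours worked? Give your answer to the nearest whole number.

11934925

Estimate total by summing Nₕ·x̄ₕ over strata.
61763·35 + 101279·31 + 135379·49 = 2161705 + 3139649 + 6633571 = 11934925.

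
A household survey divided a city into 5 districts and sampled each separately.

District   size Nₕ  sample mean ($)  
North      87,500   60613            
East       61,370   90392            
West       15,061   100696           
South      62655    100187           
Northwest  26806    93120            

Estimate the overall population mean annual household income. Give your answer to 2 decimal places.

83431.87

x̄_st = (Σ Nₕx̄ₕ) / (Σ Nₕ) = (87500·60613 + 61370·90392 + 15061·100696 + 62655·100187 + 26806·93120) / 253392
= 21140968201 / 253392 = 83431.8692... → 83431.87.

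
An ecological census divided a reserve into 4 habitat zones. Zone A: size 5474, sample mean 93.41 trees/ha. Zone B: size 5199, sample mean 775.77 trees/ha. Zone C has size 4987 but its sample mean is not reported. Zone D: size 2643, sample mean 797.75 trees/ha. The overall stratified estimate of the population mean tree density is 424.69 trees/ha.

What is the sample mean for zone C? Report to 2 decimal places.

224.60

Σ Nₕx̄ₕ = N·μ, so 4987·x̄_C = 18303·424.69 − (5474·93.41 + 5199·775.77 + 2643·797.75).
= 7773101.07 − 6653007.82 = 1120093.25.
x̄_C = 1120093.25 / 4987 = 224.6026... → 224.60.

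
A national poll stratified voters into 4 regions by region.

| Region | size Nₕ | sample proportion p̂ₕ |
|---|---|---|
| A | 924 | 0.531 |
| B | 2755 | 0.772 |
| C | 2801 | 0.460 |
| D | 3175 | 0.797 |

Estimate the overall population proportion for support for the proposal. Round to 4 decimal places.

0.6666

N = 924 + 2755 + 2801 + 3175 = 9655.
Overall proportion = Σ (Nₕ/N)·p̂ₕ.
Σ Nₕp̂ₕ = 490.644 + 2126.86 + 1288.46 + 2530.475 = 6436.439.
6436.439 / 9655 = 0.666643... → 0.6666.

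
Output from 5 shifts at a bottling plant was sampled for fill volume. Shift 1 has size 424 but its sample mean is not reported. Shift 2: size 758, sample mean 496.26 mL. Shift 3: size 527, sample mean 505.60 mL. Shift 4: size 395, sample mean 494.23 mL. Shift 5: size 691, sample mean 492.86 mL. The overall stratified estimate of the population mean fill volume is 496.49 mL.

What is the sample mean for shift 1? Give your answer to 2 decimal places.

493.60

Σ Nₕx̄ₕ = N·μ, so 424·x̄_1 = 2795·496.49 − (758·496.26 + 527·505.60 + 395·494.23 + 691·492.86).
= 1387689.55 − 1178403.39 = 209286.16.
x̄_1 = 209286.16 / 424 = 493.5994... → 493.60.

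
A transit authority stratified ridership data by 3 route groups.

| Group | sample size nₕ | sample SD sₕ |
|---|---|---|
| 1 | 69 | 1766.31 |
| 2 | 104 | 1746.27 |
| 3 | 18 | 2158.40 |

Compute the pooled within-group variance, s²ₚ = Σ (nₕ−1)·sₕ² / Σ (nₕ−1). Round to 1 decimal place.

3220435.5

Degrees of freedom: 68 + 103 + 17 = 188.
Σ(nₕ−1)sₕ² = 68·3119851.0161 + 103·3049458.9129 + 17·4658690.56 = 605441876.6435.
s²ₚ = 605441876.6435 / 188 = 3220435.514... → 3220435.5.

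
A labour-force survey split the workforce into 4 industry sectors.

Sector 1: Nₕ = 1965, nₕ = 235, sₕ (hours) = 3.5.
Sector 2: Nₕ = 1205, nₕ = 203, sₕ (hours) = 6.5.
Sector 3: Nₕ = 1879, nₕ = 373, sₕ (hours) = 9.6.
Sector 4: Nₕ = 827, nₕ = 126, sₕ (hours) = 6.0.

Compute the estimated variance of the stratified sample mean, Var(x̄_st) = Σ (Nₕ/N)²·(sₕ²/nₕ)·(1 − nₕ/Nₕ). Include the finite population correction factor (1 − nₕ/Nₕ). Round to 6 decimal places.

0.037458

N = 5876; Wₕ = Nₕ/N.
sector 1: (1965/5876)²·3.5²/235·(1 − 235/1965) = 0.005132315
sector 2: (1205/5876)²·6.5²/203·(1 − 203/1205) = 0.007278165
sector 3: (1879/5876)²·9.6²/373·(1 − 373/1879) = 0.020249850
sector 4: (827/5876)²·6.0²/126·(1 − 126/827) = 0.004797245
Sum = 0.037457575 → 0.037458.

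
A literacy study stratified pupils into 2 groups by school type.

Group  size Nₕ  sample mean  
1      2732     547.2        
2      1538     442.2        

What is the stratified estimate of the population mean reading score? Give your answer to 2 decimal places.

509.38

x̄_st = (Σ Nₕx̄ₕ) / (Σ Nₕ) = (2732·547.2 + 1538·442.2) / 4270
= 2175054 / 4270 = 509.3803... → 509.38.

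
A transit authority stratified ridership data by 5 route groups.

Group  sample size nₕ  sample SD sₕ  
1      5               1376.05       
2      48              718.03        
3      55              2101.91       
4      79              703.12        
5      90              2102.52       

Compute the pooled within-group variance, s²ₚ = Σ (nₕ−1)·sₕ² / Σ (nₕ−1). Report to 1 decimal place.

1: (5−1)·1376.05² = 4·1893513.6025 = 7574054.41
2: (48−1)·718.03² = 47·515567.0809 = 24231652.8023
3: (55−1)·2101.91² = 54·4418025.6481 = 238573384.9974
4: (79−1)·703.12² = 78·494377.7344 = 38561463.2832
5: (90−1)·2102.52² = 89·4420590.3504 = 393432541.1856
Numerator = 702373096.6785; denominator = Σ(nₕ−1) = 272.
s²ₚ = 702373096.6785/272 = 2582254.032... → 2582254.0.

2582254.0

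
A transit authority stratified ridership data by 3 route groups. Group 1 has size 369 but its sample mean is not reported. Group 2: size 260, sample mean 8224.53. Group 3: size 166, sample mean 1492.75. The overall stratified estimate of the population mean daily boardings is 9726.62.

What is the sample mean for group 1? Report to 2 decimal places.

Σ Nₕx̄ₕ = N·μ, so 369·x̄_1 = 795·9726.62 − (260·8224.53 + 166·1492.75).
= 7732662.9 − 2386174.3 = 5346488.6.
x̄_1 = 5346488.6 / 369 = 14489.1290... → 14489.13.

14489.13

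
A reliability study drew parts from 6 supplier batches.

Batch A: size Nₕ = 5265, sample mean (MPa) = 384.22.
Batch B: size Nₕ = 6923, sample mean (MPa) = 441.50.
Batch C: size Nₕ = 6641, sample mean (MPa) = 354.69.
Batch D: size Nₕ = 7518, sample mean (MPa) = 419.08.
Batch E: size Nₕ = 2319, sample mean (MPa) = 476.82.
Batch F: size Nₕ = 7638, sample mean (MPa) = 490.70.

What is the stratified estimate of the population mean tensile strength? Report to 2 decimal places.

425.28

N = 36304; weights Wₕ = Nₕ/N = (0.1450, 0.1907, 0.1829, 0.2071, 0.0639, 0.2104).
x̄_st = Σ Wₕ·x̄ₕ = 0.1450·384.22 + 0.1907·441.50 + 0.1829·354.69 + 0.2071·419.08 + 0.0639·476.82 + 0.2104·490.70 ≈ 425.2775...
→ 425.28.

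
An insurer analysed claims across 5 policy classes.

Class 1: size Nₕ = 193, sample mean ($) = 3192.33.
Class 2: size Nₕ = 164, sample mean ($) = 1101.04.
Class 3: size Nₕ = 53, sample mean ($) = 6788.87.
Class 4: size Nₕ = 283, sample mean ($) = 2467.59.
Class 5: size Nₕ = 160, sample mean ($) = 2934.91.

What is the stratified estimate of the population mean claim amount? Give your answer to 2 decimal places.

N = 193 + 164 + 53 + 283 + 160 = 853.
Overall mean = Σ (Nₕ/N)·x̄ₕ — weight by population share, not a simple average.
Σ Nₕx̄ₕ = 193·3192.33 + 164·1101.04 + 53·6788.87 + 283·2467.59 + 160·2934.91 = 616119.69 + 180570.56 + 359810.11 + 698327.97 + 469585.6 = 2324413.93.
Divide by N: 2324413.93 / 853 = 2724.9870... → 2724.99.

2724.99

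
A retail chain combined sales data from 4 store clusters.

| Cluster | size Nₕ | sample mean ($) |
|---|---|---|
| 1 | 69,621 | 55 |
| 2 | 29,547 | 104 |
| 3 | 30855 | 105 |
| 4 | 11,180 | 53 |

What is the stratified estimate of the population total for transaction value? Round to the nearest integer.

1: 69621·55 = 3829155
2: 29547·104 = 3072888
3: 30855·105 = 3239775
4: 11180·53 = 592540
τ̂ = Σ Nₕx̄ₕ = 10734358.

10734358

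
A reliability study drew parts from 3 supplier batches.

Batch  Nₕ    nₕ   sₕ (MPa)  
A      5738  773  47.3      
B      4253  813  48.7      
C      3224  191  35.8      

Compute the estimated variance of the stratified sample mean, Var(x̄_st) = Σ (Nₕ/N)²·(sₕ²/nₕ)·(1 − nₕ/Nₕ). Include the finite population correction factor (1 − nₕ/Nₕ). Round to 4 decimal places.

1.0923

N = 13215. Term for each stratum: Wₕ²sₕ²/nₕ·(1−nₕ/Nₕ).
Var(x̄_st) = 0.4721590 + 0.2443919 + 0.3757213 = 1.0922722 → 1.0923.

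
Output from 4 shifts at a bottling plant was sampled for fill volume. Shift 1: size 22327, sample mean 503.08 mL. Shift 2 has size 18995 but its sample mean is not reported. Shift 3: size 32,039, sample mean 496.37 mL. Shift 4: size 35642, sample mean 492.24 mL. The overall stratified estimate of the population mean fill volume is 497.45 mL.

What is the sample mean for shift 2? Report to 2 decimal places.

502.43

Σ Nₕx̄ₕ = N·μ, so 18995·x̄_2 = 109003·497.45 − (22327·503.08 + 32039·496.37 + 35642·492.24).
= 54223542.35 − 44679883.67 = 9543658.68.
x̄_2 = 9543658.68 / 18995 = 502.4300... → 502.43.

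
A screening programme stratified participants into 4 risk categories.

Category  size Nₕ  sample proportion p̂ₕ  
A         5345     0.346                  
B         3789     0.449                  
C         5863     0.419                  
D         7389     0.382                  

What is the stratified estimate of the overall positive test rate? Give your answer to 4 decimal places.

0.3944

N = 5345 + 3789 + 5863 + 7389 = 22386.
Overall proportion = Σ (Nₕ/N)·p̂ₕ.
Σ Nₕp̂ₕ = 1849.37 + 1701.261 + 2456.597 + 2822.598 = 8829.826.
8829.826 / 22386 = 0.394435... → 0.3944.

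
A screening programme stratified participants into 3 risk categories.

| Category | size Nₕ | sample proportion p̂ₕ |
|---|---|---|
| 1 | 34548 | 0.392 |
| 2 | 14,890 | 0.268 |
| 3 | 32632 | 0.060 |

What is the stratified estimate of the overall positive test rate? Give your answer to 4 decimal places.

N = 34548 + 14890 + 32632 = 82070.
Overall proportion = Σ (Nₕ/N)·p̂ₕ.
Σ Nₕp̂ₕ = 13542.816 + 3990.52 + 1957.92 = 19491.256.
19491.256 / 82070 = 0.237496... → 0.2375.

0.2375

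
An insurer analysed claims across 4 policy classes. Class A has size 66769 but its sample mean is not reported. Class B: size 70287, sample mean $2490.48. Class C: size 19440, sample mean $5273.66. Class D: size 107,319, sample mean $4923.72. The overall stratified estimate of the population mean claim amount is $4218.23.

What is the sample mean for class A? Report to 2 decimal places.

N = 66769 + 70287 + 19440 + 107319 = 263815.
Overall total = μ·N = 4218.23·263815 = 1112832347.45.
Subtract the known strata: 70287·2490.48 + 19440·5273.66 + 107319·4923.72 = 805977024.84.
Remaining total for class A: 1112832347.45 − 805977024.84 = 306855322.61.
Divide by its size: 306855322.61 / 66769 = 4595.7753... → 4595.78.

4595.78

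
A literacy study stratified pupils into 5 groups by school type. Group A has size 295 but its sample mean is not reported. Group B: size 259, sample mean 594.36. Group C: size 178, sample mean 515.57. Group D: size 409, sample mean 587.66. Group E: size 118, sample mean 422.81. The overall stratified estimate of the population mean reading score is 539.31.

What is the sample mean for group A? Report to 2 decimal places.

N = 295 + 259 + 178 + 409 + 118 = 1259.
Overall total = μ·N = 539.31·1259 = 678991.29.
Subtract the known strata: 259·594.36 + 178·515.57 + 409·587.66 + 118·422.81 = 535955.22.
Remaining total for group A: 678991.29 − 535955.22 = 143036.07.
Divide by its size: 143036.07 / 295 = 484.8680... → 484.87.

484.87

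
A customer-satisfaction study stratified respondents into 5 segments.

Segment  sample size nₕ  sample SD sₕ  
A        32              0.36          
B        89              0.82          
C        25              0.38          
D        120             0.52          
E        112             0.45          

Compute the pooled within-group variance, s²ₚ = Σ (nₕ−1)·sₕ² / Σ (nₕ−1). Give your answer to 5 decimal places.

A: (32−1)·0.36² = 31·0.1296 = 4.0176
B: (89−1)·0.82² = 88·0.6724 = 59.1712
C: (25−1)·0.38² = 24·0.1444 = 3.4656
D: (120−1)·0.52² = 119·0.2704 = 32.1776
E: (112−1)·0.45² = 111·0.2025 = 22.4775
Numerator = 121.3095; denominator = Σ(nₕ−1) = 373.
s²ₚ = 121.3095/373 = 0.3252265... → 0.32523.

0.32523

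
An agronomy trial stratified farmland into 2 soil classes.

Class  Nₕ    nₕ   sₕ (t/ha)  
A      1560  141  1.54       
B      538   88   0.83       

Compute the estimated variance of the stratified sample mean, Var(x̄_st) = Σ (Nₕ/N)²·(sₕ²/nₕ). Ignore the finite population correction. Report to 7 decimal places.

0.0098143

N = 2098; Wₕ = Nₕ/N.
class A: (1560/2098)²·1.54²/141 = 0.0092995205
class B: (538/2098)²·0.83²/88 = 0.0005147864
Sum = 0.0098143070 → 0.0098143.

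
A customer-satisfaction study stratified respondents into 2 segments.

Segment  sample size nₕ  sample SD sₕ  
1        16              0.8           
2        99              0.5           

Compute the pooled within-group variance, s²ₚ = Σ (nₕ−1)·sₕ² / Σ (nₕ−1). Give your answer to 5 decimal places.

0.30177

Degrees of freedom: 15 + 98 = 113.
Σ(nₕ−1)sₕ² = 15·0.64 + 98·0.25 = 34.1.
s²ₚ = 34.1 / 113 = 0.3017699... → 0.30177.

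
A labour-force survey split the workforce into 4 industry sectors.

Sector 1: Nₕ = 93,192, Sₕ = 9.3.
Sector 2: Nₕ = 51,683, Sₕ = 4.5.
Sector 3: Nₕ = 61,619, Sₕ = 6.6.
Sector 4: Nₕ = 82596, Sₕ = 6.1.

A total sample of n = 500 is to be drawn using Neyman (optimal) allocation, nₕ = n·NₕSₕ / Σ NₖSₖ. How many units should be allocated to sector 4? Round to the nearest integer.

Σ NₕSₕ = 93192·9.3 + 51683·4.5 + 61619·6.6 + 82596·6.1 = 2009780.1.
Share for 4: 503835.6/2009780.1 = 0.25069.
n_4 = 500 × 0.25069 = 125.346... → 125.

125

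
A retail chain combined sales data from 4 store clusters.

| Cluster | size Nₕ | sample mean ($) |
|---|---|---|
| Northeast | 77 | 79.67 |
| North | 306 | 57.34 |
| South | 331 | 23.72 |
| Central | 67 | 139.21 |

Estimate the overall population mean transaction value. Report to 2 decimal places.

52.32

N = 77 + 306 + 331 + 67 = 781.
The stratified mean weights each stratum mean by its population share Nₕ/N.
Σ Nₕx̄ₕ = 77·79.67 + 306·57.34 + 331·23.72 + 67·139.21 = 6134.59 + 17546.04 + 7851.32 + 9327.07 = 40859.02.
Divide by N: 40859.02 / 781 = 52.3163... → 52.32.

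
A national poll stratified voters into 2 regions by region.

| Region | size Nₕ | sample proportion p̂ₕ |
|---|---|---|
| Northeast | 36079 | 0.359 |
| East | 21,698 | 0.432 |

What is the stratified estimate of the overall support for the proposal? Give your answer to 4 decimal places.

0.3864

N = 36079 + 21698 = 57777.
Overall proportion = Σ (Nₕ/N)·p̂ₕ.
Σ Nₕp̂ₕ = 12952.361 + 9373.536 = 22325.897.
22325.897 / 57777 = 0.386415... → 0.3864.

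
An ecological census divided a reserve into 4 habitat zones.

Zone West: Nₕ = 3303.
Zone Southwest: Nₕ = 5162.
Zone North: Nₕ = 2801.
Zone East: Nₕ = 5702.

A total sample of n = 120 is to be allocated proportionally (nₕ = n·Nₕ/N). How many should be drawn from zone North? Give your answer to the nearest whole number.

N = 3303 + 5162 + 2801 + 5702 = 16968.
n_North = 120·2801/16968 = 19.809... → 20.

20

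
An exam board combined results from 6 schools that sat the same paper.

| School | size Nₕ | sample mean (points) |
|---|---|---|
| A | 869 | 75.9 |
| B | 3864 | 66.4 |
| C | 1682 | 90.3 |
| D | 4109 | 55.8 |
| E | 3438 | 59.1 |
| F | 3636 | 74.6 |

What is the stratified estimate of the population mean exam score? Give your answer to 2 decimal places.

66.95

x̄_st = (Σ Nₕx̄ₕ) / (Σ Nₕ) = (869·75.9 + 3864·66.4 + 1682·90.3 + 4109·55.8 + 3438·59.1 + 3636·74.6) / 17598
= 1178124.9 / 17598 = 66.9465... → 66.95.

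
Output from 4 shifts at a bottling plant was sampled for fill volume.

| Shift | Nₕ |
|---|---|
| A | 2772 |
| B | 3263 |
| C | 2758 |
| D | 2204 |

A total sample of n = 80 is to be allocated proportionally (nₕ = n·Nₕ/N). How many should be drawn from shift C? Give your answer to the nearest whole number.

N = 2772 + 3263 + 2758 + 2204 = 10997.
n_C = 80·2758/10997 = 20.064... → 20.

20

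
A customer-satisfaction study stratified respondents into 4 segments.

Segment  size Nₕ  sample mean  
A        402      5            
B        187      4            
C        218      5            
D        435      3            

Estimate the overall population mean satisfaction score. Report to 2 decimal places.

N = 402 + 187 + 218 + 435 = 1242.
Overall mean = Σ (Nₕ/N)·x̄ₕ — weight by population share, not a simple average.
Σ Nₕx̄ₕ = 402·5 + 187·4 + 218·5 + 435·3 = 2010 + 748 + 1090 + 1305 = 5153.
Divide by N: 5153 / 1242 = 4.1490... → 4.15.

4.15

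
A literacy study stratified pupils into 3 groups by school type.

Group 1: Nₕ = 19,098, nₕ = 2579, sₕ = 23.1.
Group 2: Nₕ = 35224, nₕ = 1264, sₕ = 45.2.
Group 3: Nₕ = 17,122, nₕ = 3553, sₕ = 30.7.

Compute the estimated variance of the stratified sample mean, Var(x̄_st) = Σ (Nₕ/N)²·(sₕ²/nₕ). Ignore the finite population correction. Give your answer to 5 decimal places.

0.42291

N = 71444; Wₕ = Nₕ/N.
group 1: (19098/71444)²·23.1²/2579 = 0.01478485
group 2: (35224/71444)²·45.2²/1264 = 0.39289420
group 3: (17122/71444)²·30.7²/3553 = 0.01523558
Sum = 0.42291463 → 0.42291.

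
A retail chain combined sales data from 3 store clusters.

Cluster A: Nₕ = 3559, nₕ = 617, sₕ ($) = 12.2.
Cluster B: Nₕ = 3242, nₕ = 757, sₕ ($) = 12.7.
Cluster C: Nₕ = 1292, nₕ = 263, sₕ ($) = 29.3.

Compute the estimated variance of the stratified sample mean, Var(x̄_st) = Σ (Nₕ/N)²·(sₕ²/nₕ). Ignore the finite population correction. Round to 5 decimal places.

0.16404

N = 8093. Term for each stratum: Wₕ²sₕ²/nₕ.
Var(x̄_st) = 0.04665212 + 0.03419153 + 0.08319274 = 0.16403639 → 0.16404.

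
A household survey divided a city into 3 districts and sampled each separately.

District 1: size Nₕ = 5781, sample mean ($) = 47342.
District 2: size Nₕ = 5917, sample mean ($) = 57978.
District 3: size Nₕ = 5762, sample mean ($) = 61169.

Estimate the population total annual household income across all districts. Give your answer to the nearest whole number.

969195706

1: 5781·47342 = 273684102
2: 5917·57978 = 343055826
3: 5762·61169 = 352455778
τ̂ = Σ Nₕx̄ₕ = 969195706.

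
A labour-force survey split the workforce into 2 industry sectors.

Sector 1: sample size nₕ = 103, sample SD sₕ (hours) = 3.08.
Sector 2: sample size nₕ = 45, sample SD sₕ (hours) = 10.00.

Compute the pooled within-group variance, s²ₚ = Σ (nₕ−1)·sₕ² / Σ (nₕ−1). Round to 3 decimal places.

1: (103−1)·3.08² = 102·9.4864 = 967.6128
2: (45−1)·10.00² = 44·100 = 4400
Numerator = 5367.6128; denominator = Σ(nₕ−1) = 146.
s²ₚ = 5367.6128/146 = 36.76447... → 36.764.

36.764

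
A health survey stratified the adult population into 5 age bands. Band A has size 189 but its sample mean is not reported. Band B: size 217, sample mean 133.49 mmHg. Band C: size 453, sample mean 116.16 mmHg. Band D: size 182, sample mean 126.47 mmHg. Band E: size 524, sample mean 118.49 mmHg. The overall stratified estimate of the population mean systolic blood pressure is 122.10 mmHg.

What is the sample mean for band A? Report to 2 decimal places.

129.06

Σ Nₕx̄ₕ = N·μ, so 189·x̄_A = 1565·122.10 − (217·133.49 + 453·116.16 + 182·126.47 + 524·118.49).
= 191086.5 − 166694.11 = 24392.39.
x̄_A = 24392.39 / 189 = 129.0603... → 129.06.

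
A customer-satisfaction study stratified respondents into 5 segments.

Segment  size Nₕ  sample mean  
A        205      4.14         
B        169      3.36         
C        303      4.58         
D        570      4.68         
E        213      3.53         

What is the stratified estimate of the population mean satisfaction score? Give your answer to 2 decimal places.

N = 1460; weights Wₕ = Nₕ/N = (0.1404, 0.1158, 0.2075, 0.3904, 0.1459).
x̄_st = Σ Wₕ·x̄ₕ = 0.1404·4.14 + 0.1158·3.36 + 0.2075·4.58 + 0.3904·4.68 + 0.1459·3.53 ≈ 4.2629...
→ 4.26.

4.26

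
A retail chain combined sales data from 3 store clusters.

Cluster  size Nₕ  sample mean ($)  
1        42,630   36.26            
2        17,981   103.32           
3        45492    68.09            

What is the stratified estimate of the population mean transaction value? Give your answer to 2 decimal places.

x̄_st = (Σ Nₕx̄ₕ) / (Σ Nₕ) = (42630·36.26 + 17981·103.32 + 45492·68.09) / 106103
= 6501111 / 106103 = 61.2717... → 61.27.

61.27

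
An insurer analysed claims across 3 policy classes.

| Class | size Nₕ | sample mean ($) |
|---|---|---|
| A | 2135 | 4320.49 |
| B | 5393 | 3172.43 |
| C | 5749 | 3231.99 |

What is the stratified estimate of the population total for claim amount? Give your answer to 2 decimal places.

A: 2135·4320.49 = 9224246.15
B: 5393·3172.43 = 17108914.99
C: 5749·3231.99 = 18580710.51
τ̂ = Σ Nₕx̄ₕ = 44913871.65.

44913871.65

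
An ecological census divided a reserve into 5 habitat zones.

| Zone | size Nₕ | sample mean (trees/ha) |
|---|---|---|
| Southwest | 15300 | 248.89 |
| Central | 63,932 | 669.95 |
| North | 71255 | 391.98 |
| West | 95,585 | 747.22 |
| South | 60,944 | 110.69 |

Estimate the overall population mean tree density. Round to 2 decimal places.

497.49

x̄_st = (Σ Nₕx̄ₕ) / (Σ Nₕ) = (15300·248.89 + 63932·669.95 + 71255·391.98 + 95585·747.22 + 60944·110.69) / 307016
= 152738710.36 / 307016 = 497.4943... → 497.49.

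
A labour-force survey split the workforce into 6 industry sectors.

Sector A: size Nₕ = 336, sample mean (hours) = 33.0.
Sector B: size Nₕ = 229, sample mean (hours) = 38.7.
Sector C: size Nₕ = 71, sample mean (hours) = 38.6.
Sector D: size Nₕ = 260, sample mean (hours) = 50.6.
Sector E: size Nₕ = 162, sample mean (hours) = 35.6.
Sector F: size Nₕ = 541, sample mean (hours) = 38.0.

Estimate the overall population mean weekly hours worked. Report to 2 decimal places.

38.88

N = 336 + 229 + 71 + 260 + 162 + 541 = 1599.
Overall mean = Σ (Nₕ/N)·x̄ₕ — weight by population share, not a simple average.
Σ Nₕx̄ₕ = 336·33.0 + 229·38.7 + 71·38.6 + 260·50.6 + 162·35.6 + 541·38.0 = 11088 + 8862.3 + 2740.6 + 13156 + 5767.2 + 20558 = 62172.1.
Divide by N: 62172.1 / 1599 = 38.8819... → 38.88.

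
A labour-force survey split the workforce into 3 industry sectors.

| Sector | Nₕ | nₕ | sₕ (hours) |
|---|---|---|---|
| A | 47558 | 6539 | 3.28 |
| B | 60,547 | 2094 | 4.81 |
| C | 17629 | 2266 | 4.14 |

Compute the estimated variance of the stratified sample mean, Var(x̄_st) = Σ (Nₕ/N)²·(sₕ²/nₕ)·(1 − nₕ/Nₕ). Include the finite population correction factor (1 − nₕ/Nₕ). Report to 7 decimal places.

0.0028061

N = 125734; Wₕ = Nₕ/N.
sector A: (47558/125734)²·3.28²/6539·(1 − 6539/47558) = 0.0002030203
sector B: (60547/125734)²·4.81²/2094·(1 − 2094/60547) = 0.0024734746
sector C: (17629/125734)²·4.14²/2266·(1 − 2266/17629) = 0.0001295803
Sum = 0.0028060752 → 0.0028061.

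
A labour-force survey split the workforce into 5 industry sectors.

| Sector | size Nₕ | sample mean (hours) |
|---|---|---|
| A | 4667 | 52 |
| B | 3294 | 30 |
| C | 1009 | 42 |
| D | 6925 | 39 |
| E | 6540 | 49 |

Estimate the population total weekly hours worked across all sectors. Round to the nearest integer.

A: 4667·52 = 242684
B: 3294·30 = 98820
C: 1009·42 = 42378
D: 6925·39 = 270075
E: 6540·49 = 320460
τ̂ = Σ Nₕx̄ₕ = 974417.

974417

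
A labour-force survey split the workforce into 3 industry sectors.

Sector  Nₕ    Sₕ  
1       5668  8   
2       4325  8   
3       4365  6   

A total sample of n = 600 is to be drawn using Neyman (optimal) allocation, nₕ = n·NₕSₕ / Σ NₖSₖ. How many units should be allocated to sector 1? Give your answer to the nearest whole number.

256

Σ NₕSₕ = 5668·8 + 4325·8 + 4365·6 = 106134.
Share for 1: 45344/106134 = 0.42723.
n_1 = 600 × 0.42723 = 256.340... → 256.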